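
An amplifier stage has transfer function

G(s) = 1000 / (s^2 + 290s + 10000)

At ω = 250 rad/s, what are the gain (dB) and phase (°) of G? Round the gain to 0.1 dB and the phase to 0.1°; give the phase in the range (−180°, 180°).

Substitute s = j250:
Numerator: 1000 = 1000 + j0
Denominator: (j250)^2 + 290(j250) + 10000 = -52500 + j72500
|N| = √(1000² + 0²) ≈ 1000, ∠N ≈ 0.00°
|D| = √(52500² + 72500²) ≈ 89513, ∠D ≈ 125.91°
|G| = 1000 / 89513 ≈ 0.011172
Gain = 20 log₁₀(0.011172) ≈ -39.04 dB
∠G = 0.00° − 125.91° = -125.91°

-39.0 dB, -125.9°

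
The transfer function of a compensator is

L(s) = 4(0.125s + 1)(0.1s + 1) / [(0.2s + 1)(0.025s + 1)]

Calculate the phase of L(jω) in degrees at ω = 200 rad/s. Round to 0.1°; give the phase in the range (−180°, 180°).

7.6°

At ω = 200 rad/s:
zero (1 + j200·0.125) = 1 + j25 → |·| ≈ 25.02, ∠ ≈ 87.71°
zero (1 + j200·0.1) = 1 + j20 → |·| ≈ 20.025, ∠ ≈ 87.14°
pole (1 + j200·0.2) = 1 + j40 → |·| ≈ 40.012, ∠ ≈ 88.57°
pole (1 + j200·0.025) = 1 + j5 → |·| ≈ 5.099, ∠ ≈ 78.69°
∠L = (87.71° + 87.14°) − (88.57° + 78.69°) = 7.59°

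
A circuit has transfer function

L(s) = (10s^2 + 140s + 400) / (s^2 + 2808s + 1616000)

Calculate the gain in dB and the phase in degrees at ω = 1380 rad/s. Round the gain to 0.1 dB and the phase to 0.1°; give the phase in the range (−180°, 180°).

13.8 dB, 85.2°

Substitute s = j1380:
Numerator: 10(j1380)^2 + 140(j1380) + 400 = -19043600 + j193200
Denominator: (j1380)^2 + 2808(j1380) + 1616000 = -288400 + j3875040
|N| = √(19043600² + 193200²) ≈ 1.9045e+07, ∠N ≈ 179.42°
|D| = √(288400² + 3875040²) ≈ 3.8858e+06, ∠D ≈ 94.26°
|L| = 1.9045e+07 / 3.8858e+06 ≈ 4.9012
Gain = 20 log₁₀(4.9012) ≈ 13.81 dB
∠L = 179.42° − 94.26° = 85.16°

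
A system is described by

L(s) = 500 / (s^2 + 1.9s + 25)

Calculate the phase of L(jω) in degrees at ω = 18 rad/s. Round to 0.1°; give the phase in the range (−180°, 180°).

At s = jω = j18:
quadratic: (j18)² + 1.9·j18 + 25 = -299 + j34.2 → |·| ≈ 300.95, ∠ ≈ 173.47°
∠L = 0.00° − 173.47° = -173.47°

-173.5°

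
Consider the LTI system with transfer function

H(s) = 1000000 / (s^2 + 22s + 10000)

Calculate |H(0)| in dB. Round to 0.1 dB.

40.0 dB

H(0) = 1000000 / 10000 = 100
20 log₁₀(100) ≈ 40.00 dB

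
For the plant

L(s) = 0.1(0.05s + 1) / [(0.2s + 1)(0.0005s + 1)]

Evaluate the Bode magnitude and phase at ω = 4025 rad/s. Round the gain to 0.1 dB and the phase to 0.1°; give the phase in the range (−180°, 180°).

-39.1 dB, -63.8°

At ω = 4025 rad/s:
zero (1 + j4025·0.05) = 1 + j201.25 → |·| ≈ 201.25, ∠ ≈ 89.72°
pole (1 + j4025·0.2) = 1 + j805 → |·| ≈ 805, ∠ ≈ 89.93°
pole (1 + j4025·0.0005) = 1 + j2.0125 → |·| ≈ 2.2473, ∠ ≈ 63.58°
|L| = 0.1 · 201.25 / (805 · 2.2473) ≈ 0.011124
Gain = 20 log₁₀(0.011124) ≈ -39.07 dB
∠L = (89.72°) − (89.93° + 63.58°) = -63.79°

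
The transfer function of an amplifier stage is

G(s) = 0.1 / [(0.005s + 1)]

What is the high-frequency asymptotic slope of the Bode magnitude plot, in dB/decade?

Each pole contributes −20 dB/decade at high frequency; each zero contributes +20 dB/decade.
Net: 0 zero(s) − 1 pole(s) → -20 dB/decade.

-20 dB/decade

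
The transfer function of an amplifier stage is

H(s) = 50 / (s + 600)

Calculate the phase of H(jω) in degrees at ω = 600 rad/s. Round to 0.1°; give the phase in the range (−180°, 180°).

-45.0°

Substitute s = j600:
Numerator: 50 = 50 + j0
Denominator: (j600) + 600 = 600 + j600
|N| = √(50² + 0²) ≈ 50, ∠N ≈ 0.00°
|D| = √(600² + 600²) ≈ 848.53, ∠D ≈ 45.00°
∠H = 0.00° − 45.00° = -45.00°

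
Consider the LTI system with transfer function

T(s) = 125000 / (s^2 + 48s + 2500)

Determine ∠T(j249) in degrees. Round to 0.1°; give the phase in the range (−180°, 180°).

-168.6°

At s = jω = j249:
quadratic: (j249)² + 48·j249 + 2500 = -59501 + j11952 → |·| ≈ 60690, ∠ ≈ 168.64°
∠T = 0.00° − 168.64° = -168.64°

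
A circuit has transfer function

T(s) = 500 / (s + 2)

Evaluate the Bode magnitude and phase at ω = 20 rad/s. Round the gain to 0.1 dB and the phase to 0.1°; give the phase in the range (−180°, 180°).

27.9 dB, -84.3°

At s = jω = j20:
pole (s+2): 2 + j20 → |·| = √(2²+20²) = √404 ≈ 20.1, ∠ = arctan(20/2) ≈ 84.29°
|T| = 500 / 20.1 ≈ 24.876
Gain = 20 log₁₀(24.876) ≈ 27.92 dB
∠T = 0.00° − 84.29° = -84.29°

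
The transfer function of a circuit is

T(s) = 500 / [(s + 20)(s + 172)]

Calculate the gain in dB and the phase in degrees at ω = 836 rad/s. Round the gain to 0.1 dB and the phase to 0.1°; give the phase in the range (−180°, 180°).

At s = jω = j836:
pole (s+20): 20 + j836 → |·| = √(20²+836²) = √699296 ≈ 836.24, ∠ = arctan(836/20) ≈ 88.63°
pole (s+172): 172 + j836 → |·| = √(172²+836²) = √728480 ≈ 853.51, ∠ = arctan(836/172) ≈ 78.37°
|T| = 500 / 7.1374e+05 ≈ 0.00070054
Gain = 20 log₁₀(0.00070054) ≈ -63.09 dB
∠T = 0.00° − 167.00° = -167.00°

-63.1 dB, -167.0°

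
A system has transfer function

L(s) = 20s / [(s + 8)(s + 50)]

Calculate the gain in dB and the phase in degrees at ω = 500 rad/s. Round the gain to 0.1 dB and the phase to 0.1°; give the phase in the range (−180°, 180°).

At s = jω = j500:
zero at origin: s = j500 → |·| = 500, ∠ = 90.00°
pole (s+8): 8 + j500 → |·| = √(8²+500²) = √250064 ≈ 500.06, ∠ = arctan(500/8) ≈ 89.08°
pole (s+50): 50 + j500 → |·| = √(50²+500²) = √252500 ≈ 502.49, ∠ = arctan(500/50) ≈ 84.29°
|L| = 20 · 500 / 2.5128e+05 ≈ 0.039796
Gain = 20 log₁₀(0.039796) ≈ -28.00 dB
∠L = 90.00° − 173.37° = -83.37°

-28.0 dB, -83.4°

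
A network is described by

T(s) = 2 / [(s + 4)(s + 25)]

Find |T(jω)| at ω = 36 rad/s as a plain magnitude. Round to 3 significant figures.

At s = jω = j36:
pole (s+4): 4 + j36 → |·| = √(4²+36²) = √1312 ≈ 36.222, ∠ = arctan(36/4) ≈ 83.66°
pole (s+25): 25 + j36 → |·| = √(25²+36²) = √1921 ≈ 43.829, ∠ = arctan(36/25) ≈ 55.22°
|T| = 2 / 1587.6 ≈ 0.0012598

0.00126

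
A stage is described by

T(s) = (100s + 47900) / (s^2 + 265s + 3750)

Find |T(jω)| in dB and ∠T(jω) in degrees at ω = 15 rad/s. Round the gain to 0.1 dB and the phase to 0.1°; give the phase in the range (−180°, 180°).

19.1 dB, -46.6°

Substitute s = j15:
Numerator: 100(j15) + 47900 = 47900 + j1500
Denominator: (j15)^2 + 265(j15) + 3750 = 3525 + j3975
|N| = √(47900² + 1500²) ≈ 47923, ∠N ≈ 1.79°
|D| = √(3525² + 3975²) ≈ 5312.8, ∠D ≈ 48.43°
|T| = 47923 / 5312.8 ≈ 9.0203
Gain = 20 log₁₀(9.0203) ≈ 19.10 dB
∠T = 1.79° − 48.43° = -46.64°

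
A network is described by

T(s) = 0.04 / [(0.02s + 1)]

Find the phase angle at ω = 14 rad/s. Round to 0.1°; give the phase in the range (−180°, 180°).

-15.6°

At ω = 14 rad/s:
pole (1 + j14·0.02) = 1 + j0.28 → |·| ≈ 1.0385, ∠ ≈ 15.64°
∠T = (0°) − (15.64°) = -15.64°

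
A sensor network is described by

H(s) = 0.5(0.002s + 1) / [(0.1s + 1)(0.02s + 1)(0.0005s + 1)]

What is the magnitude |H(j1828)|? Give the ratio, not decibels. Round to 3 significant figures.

At ω = 1828 rad/s:
zero (1 + j1828·0.002) = 1 + j3.656 → |·| ≈ 3.7903, ∠ ≈ 74.70°
pole (1 + j1828·0.1) = 1 + j182.8 → |·| ≈ 182.8, ∠ ≈ 89.69°
pole (1 + j1828·0.02) = 1 + j36.56 → |·| ≈ 36.574, ∠ ≈ 88.43°
pole (1 + j1828·0.0005) = 1 + j0.914 → |·| ≈ 1.3548, ∠ ≈ 42.43°
|H| = 0.5 · 3.7903 / (182.8 · 36.574 · 1.3548) ≈ 0.00020923

0.000209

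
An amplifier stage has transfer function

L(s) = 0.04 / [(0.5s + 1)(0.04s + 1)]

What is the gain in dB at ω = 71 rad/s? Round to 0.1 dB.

At ω = 71 rad/s:
pole (1 + j71·0.5) = 1 + j35.5 → |·| ≈ 35.514, ∠ ≈ 88.39°
pole (1 + j71·0.04) = 1 + j2.84 → |·| ≈ 3.0109, ∠ ≈ 70.60°
|L| = 0.04 · 1 / (35.514 · 3.0109) ≈ 0.00037408
Gain = 20 log₁₀(0.00037408) ≈ -68.54 dB

-68.5 dB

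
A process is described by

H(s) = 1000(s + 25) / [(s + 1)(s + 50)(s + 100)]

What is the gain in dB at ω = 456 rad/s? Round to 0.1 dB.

-46.6 dB

At s = jω = j456:
zero (s+25): 25 + j456 → |·| = √(25²+456²) = √208561 ≈ 456.68, ∠ = arctan(456/25) ≈ 86.86°
pole (s+1): 1 + j456 → |·| = √(1²+456²) = √207937 ≈ 456, ∠ = arctan(456/1) ≈ 89.87°
pole (s+50): 50 + j456 → |·| = √(50²+456²) = √210436 ≈ 458.73, ∠ = arctan(456/50) ≈ 83.74°
pole (s+100): 100 + j456 → |·| = √(100²+456²) = √217936 ≈ 466.84, ∠ = arctan(456/100) ≈ 77.63°
|H| = 1000 · 456.68 / 9.7654e+07 ≈ 0.0046765
Gain = 20 log₁₀(0.0046765) ≈ -46.60 dB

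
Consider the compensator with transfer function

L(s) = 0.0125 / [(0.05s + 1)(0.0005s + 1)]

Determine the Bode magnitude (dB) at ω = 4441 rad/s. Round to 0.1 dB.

At ω = 4441 rad/s:
pole (1 + j4441·0.05) = 1 + j222.05 → |·| ≈ 222.05, ∠ ≈ 89.74°
pole (1 + j4441·0.0005) = 1 + j2.2205 → |·| ≈ 2.4353, ∠ ≈ 65.76°
|L| = 0.0125 · 1 / (222.05 · 2.4353) ≈ 2.3116e-05
Gain = 20 log₁₀(2.3116e-05) ≈ -92.72 dB

-92.7 dB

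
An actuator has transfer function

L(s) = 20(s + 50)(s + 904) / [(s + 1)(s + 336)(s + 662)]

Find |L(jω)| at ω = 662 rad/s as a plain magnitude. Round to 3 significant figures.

0.0323

At s = jω = j662:
zero (s+50): 50 + j662 → |·| = √(50²+662²) = √440744 ≈ 663.89, ∠ = arctan(662/50) ≈ 85.68°
zero (s+904): 904 + j662 → |·| = √(904²+662²) = √1255460 ≈ 1120.5, ∠ = arctan(662/904) ≈ 36.22°
pole (s+1): 1 + j662 → |·| = √(1²+662²) = √438245 ≈ 662, ∠ = arctan(662/1) ≈ 89.91°
pole (s+336): 336 + j662 → |·| = √(336²+662²) = √551140 ≈ 742.39, ∠ = arctan(662/336) ≈ 63.09°
pole (s+662): 662 + j662 → |·| = √(662²+662²) = √876488 ≈ 936.21, ∠ = arctan(662/662) ≈ 45.00°
|L| = 20 · 7.4389e+05 / 4.6011e+08 ≈ 0.032335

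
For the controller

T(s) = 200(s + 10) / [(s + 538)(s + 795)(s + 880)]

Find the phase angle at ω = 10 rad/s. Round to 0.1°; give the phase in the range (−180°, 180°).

42.6°

At s = jω = j10:
zero (s+10): 10 + j10 → |·| = √(10²+10²) = √200 ≈ 14.142, ∠ = arctan(10/10) ≈ 45.00°
pole (s+538): 538 + j10 → |·| = √(538²+10²) = √289544 ≈ 538.09, ∠ = arctan(10/538) ≈ 1.06°
pole (s+795): 795 + j10 → |·| = √(795²+10²) = √632125 ≈ 795.06, ∠ = arctan(10/795) ≈ 0.72°
pole (s+880): 880 + j10 → |·| = √(880²+10²) = √774500 ≈ 880.06, ∠ = arctan(10/880) ≈ 0.65°
∠T = 45.00° − 2.43° = 42.57°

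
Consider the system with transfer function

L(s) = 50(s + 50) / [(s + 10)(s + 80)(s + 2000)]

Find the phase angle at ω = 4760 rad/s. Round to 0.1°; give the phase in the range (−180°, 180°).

-156.7°

At s = jω = j4760:
zero (s+50): 50 + j4760 → |·| = √(50²+4760²) = √22660100 ≈ 4760.3, ∠ = arctan(4760/50) ≈ 89.40°
pole (s+10): 10 + j4760 → |·| = √(10²+4760²) = √22657700 ≈ 4760, ∠ = arctan(4760/10) ≈ 89.88°
pole (s+80): 80 + j4760 → |·| = √(80²+4760²) = √22664000 ≈ 4760.7, ∠ = arctan(4760/80) ≈ 89.04°
pole (s+2000): 2000 + j4760 → |·| = √(2000²+4760²) = √26657600 ≈ 5163.1, ∠ = arctan(4760/2000) ≈ 67.21°
∠L = 89.40° − 246.13° = -156.73°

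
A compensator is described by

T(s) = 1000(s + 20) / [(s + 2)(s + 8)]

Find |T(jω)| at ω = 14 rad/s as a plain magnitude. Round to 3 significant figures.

107

At s = jω = j14:
zero (s+20): 20 + j14 → |·| = √(20²+14²) = √596 ≈ 24.413, ∠ = arctan(14/20) ≈ 34.99°
pole (s+2): 2 + j14 → |·| = √(2²+14²) = √200 ≈ 14.142, ∠ = arctan(14/2) ≈ 81.87°
pole (s+8): 8 + j14 → |·| = √(8²+14²) = √260 ≈ 16.125, ∠ = arctan(14/8) ≈ 60.26°
|T| = 1000 · 24.413 / 228.04 ≈ 107.06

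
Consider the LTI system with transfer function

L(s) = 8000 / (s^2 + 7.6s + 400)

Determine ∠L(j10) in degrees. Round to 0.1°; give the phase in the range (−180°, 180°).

-14.2°

At s = jω = j10:
quadratic: (j10)² + 7.6·j10 + 400 = 300 + j76 → |·| ≈ 309.48, ∠ ≈ 14.22°
∠L = 0.00° − 14.22° = -14.22°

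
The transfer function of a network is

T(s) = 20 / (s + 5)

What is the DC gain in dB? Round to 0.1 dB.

T(0) = 20 / (5) = 4
20 log₁₀(4) ≈ 12.04 dB

12.0 dB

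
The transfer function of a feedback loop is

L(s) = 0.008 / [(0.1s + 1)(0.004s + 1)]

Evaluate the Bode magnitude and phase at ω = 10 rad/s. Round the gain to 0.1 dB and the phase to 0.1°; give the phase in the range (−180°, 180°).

At ω = 10 rad/s:
pole (1 + j10·0.1) = 1 + j1 → |·| ≈ 1.4142, ∠ ≈ 45.00°
pole (1 + j10·0.004) = 1 + j0.04 → |·| ≈ 1.0008, ∠ ≈ 2.29°
|L| = 0.008 · 1 / (1.4142 · 1.0008) ≈ 0.0056524
Gain = 20 log₁₀(0.0056524) ≈ -44.96 dB
∠L = (0°) − (45.00° + 2.29°) = -47.29°

-45.0 dB, -47.3°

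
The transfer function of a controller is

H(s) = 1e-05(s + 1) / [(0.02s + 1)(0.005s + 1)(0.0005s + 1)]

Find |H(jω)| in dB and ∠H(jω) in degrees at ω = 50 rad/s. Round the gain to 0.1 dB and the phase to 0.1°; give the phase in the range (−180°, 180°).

At ω = 50 rad/s:
zero (1 + j50·1) = 1 + j50 → |·| ≈ 50.01, ∠ ≈ 88.85°
pole (1 + j50·0.02) = 1 + j1 → |·| ≈ 1.4142, ∠ ≈ 45.00°
pole (1 + j50·0.005) = 1 + j0.25 → |·| ≈ 1.0308, ∠ ≈ 14.04°
pole (1 + j50·0.0005) = 1 + j0.025 → |·| ≈ 1.0003, ∠ ≈ 1.43°
|H| = 1e-05 · 50.01 / (1.4142 · 1.0308 · 1.0003) ≈ 0.00034296
Gain = 20 log₁₀(0.00034296) ≈ -69.30 dB
∠H = (88.85°) − (45.00° + 14.04° + 1.43°) = 28.38°

-69.3 dB, 28.4°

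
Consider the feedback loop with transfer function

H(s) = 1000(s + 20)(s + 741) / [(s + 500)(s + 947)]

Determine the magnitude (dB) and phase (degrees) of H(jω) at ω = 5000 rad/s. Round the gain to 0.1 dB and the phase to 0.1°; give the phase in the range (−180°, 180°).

59.9 dB, 7.8°

At s = jω = j5000:
zero (s+20): 20 + j5000 → |·| = √(20²+5000²) = √25000400 ≈ 5000, ∠ = arctan(5000/20) ≈ 89.77°
zero (s+741): 741 + j5000 → |·| = √(741²+5000²) = √25549081 ≈ 5054.6, ∠ = arctan(5000/741) ≈ 81.57°
pole (s+500): 500 + j5000 → |·| = √(500²+5000²) = √25250000 ≈ 5024.9, ∠ = arctan(5000/500) ≈ 84.29°
pole (s+947): 947 + j5000 → |·| = √(947²+5000²) = √25896809 ≈ 5088.9, ∠ = arctan(5000/947) ≈ 79.28°
|H| = 1000 · 2.5273e+07 / 2.5571e+07 ≈ 988.35
Gain = 20 log₁₀(988.35) ≈ 59.90 dB
∠H = 171.34° − 163.57° = 7.77°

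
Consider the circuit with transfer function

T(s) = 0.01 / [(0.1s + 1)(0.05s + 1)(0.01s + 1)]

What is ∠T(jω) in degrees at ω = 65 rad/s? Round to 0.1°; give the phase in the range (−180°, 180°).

At ω = 65 rad/s:
pole (1 + j65·0.1) = 1 + j6.5 → |·| ≈ 6.5765, ∠ ≈ 81.25°
pole (1 + j65·0.05) = 1 + j3.25 → |·| ≈ 3.4004, ∠ ≈ 72.90°
pole (1 + j65·0.01) = 1 + j0.65 → |·| ≈ 1.1927, ∠ ≈ 33.02°
∠T = (0°) − (81.25° + 72.90° + 33.02°) = -187.17° ≡ 172.83° (principal value)

172.8°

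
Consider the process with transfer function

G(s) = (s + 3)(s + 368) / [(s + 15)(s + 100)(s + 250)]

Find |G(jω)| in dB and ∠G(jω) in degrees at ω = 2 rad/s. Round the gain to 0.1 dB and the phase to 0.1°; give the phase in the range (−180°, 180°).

At s = jω = j2:
zero (s+3): 3 + j2 → |·| = √(3²+2²) = √13 ≈ 3.6056, ∠ = arctan(2/3) ≈ 33.69°
zero (s+368): 368 + j2 → |·| = √(368²+2²) = √135428 ≈ 368.01, ∠ = arctan(2/368) ≈ 0.31°
pole (s+15): 15 + j2 → |·| = √(15²+2²) = √229 ≈ 15.133, ∠ = arctan(2/15) ≈ 7.59°
pole (s+100): 100 + j2 → |·| = √(100²+2²) = √10004 ≈ 100.02, ∠ = arctan(2/100) ≈ 1.15°
pole (s+250): 250 + j2 → |·| = √(250²+2²) = √62504 ≈ 250.01, ∠ = arctan(2/250) ≈ 0.46°
|G| = 1 · 1326.9 / 3.7842e+05 ≈ 0.0035064
Gain = 20 log₁₀(0.0035064) ≈ -49.10 dB
∠G = 34.00° − 9.20° = 24.80°

-49.1 dB, 24.8°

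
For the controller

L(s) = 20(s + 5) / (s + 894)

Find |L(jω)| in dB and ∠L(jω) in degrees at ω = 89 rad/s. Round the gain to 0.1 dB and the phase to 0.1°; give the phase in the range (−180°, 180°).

At s = jω = j89:
zero (s+5): 5 + j89 → |·| = √(5²+89²) = √7946 ≈ 89.14, ∠ = arctan(89/5) ≈ 86.78°
pole (s+894): 894 + j89 → |·| = √(894²+89²) = √807157 ≈ 898.42, ∠ = arctan(89/894) ≈ 5.69°
|L| = 20 · 89.14 / 898.42 ≈ 1.9844
Gain = 20 log₁₀(1.9844) ≈ 5.95 dB
∠L = 86.78° − 5.69° = 81.09°

6.0 dB, 81.1°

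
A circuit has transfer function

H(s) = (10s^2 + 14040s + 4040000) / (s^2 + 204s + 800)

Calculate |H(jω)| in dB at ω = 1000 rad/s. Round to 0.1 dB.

Substitute s = j1000:
Numerator: 10(j1000)^2 + 14040(j1000) + 4040000 = -5960000 + j14040000
Denominator: (j1000)^2 + 204(j1000) + 800 = -999200 + j204000
|N| = √(5960000² + 14040000²) ≈ 1.5253e+07, ∠N ≈ 113.00°
|D| = √(999200² + 204000²) ≈ 1.0198e+06, ∠D ≈ 168.46°
|H| = 1.5253e+07 / 1.0198e+06 ≈ 14.957
Gain = 20 log₁₀(14.957) ≈ 23.50 dB

23.5 dB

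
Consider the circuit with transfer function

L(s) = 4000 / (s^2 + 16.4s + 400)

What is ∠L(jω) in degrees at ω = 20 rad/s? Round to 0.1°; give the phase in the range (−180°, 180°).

-90.0°

At s = jω = j20:
quadratic: (j20)² + 16.4·j20 + 400 = 0 + j328 → |·| ≈ 328, ∠ ≈ 90.00°
∠L = 0.00° − 90.00° = -90.00°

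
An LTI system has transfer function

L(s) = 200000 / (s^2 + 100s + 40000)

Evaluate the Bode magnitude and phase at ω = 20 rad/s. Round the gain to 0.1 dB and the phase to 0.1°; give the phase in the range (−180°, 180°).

14.1 dB, -2.9°

At s = jω = j20:
quadratic: (j20)² + 100·j20 + 40000 = 39600 + j2000 → |·| ≈ 39650, ∠ ≈ 2.89°
|L| = 200000 / 39650 ≈ 5.0441
Gain = 20 log₁₀(5.0441) ≈ 14.06 dB
∠L = 0.00° − 2.89° = -2.89°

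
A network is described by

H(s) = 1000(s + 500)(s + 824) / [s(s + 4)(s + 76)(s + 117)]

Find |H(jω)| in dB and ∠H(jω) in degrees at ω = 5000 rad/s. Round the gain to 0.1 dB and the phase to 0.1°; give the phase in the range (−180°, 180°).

-87.8 dB, 167.2°

At s = jω = j5000:
zero (s+500): 500 + j5000 → |·| = √(500²+5000²) = √25250000 ≈ 5024.9, ∠ = arctan(5000/500) ≈ 84.29°
zero (s+824): 824 + j5000 → |·| = √(824²+5000²) = √25678976 ≈ 5067.4, ∠ = arctan(5000/824) ≈ 80.64°
pole (s+4): 4 + j5000 → |·| = √(4²+5000²) = √25000016 ≈ 5000, ∠ = arctan(5000/4) ≈ 89.95°
pole (s+76): 76 + j5000 → |·| = √(76²+5000²) = √25005776 ≈ 5000.6, ∠ = arctan(5000/76) ≈ 89.13°
pole (s+117): 117 + j5000 → |·| = √(117²+5000²) = √25013689 ≈ 5001.4, ∠ = arctan(5000/117) ≈ 88.66°
pole at origin: |s| = 5000, ∠ = 90.00° (in denominator)
|H| = 1000 · 2.5463e+07 / 6.2525e+14 ≈ 4.0725e-05
Gain = 20 log₁₀(4.0725e-05) ≈ -87.80 dB
∠H = 164.93° − 357.74° = -192.81° ≡ 167.19° (principal value)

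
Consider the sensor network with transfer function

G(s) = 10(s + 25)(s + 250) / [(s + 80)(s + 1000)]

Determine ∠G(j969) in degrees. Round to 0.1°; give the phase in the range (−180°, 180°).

At s = jω = j969:
zero (s+25): 25 + j969 → |·| = √(25²+969²) = √939586 ≈ 969.32, ∠ = arctan(969/25) ≈ 88.52°
zero (s+250): 250 + j969 → |·| = √(250²+969²) = √1001461 ≈ 1000.7, ∠ = arctan(969/250) ≈ 75.53°
pole (s+80): 80 + j969 → |·| = √(80²+969²) = √945361 ≈ 972.3, ∠ = arctan(969/80) ≈ 85.28°
pole (s+1000): 1000 + j969 → |·| = √(1000²+969²) = √1938961 ≈ 1392.5, ∠ = arctan(969/1000) ≈ 44.10°
∠G = 164.05° − 129.38° = 34.67°

34.7°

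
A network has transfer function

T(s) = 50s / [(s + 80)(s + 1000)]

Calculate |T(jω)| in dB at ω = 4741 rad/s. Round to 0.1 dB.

At s = jω = j4741:
zero at origin: s = j4741 → |·| = 4741, ∠ = 90.00°
pole (s+80): 80 + j4741 → |·| = √(80²+4741²) = √22483481 ≈ 4741.7, ∠ = arctan(4741/80) ≈ 89.03°
pole (s+1000): 1000 + j4741 → |·| = √(1000²+4741²) = √23477081 ≈ 4845.3, ∠ = arctan(4741/1000) ≈ 78.09°
|T| = 50 · 4741 / 2.2975e+07 ≈ 0.010318
Gain = 20 log₁₀(0.010318) ≈ -39.73 dB

-39.7 dB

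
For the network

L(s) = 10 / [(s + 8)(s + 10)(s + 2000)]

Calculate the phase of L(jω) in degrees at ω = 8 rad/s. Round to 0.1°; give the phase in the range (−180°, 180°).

At s = jω = j8:
pole (s+8): 8 + j8 → |·| = √(8²+8²) = √128 ≈ 11.314, ∠ = arctan(8/8) ≈ 45.00°
pole (s+10): 10 + j8 → |·| = √(10²+8²) = √164 ≈ 12.806, ∠ = arctan(8/10) ≈ 38.66°
pole (s+2000): 2000 + j8 → |·| = √(2000²+8²) = √4000064 ≈ 2000, ∠ = arctan(8/2000) ≈ 0.23°
∠L = 0.00° − 83.89° = -83.89°

-83.9°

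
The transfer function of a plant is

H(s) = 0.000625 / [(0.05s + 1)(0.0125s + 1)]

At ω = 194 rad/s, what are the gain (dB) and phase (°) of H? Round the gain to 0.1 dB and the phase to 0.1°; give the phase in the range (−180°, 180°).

At ω = 194 rad/s:
pole (1 + j194·0.05) = 1 + j9.7 → |·| ≈ 9.7514, ∠ ≈ 84.11°
pole (1 + j194·0.0125) = 1 + j2.425 → |·| ≈ 2.6231, ∠ ≈ 67.59°
|H| = 0.000625 · 1 / (9.7514 · 2.6231) ≈ 2.4434e-05
Gain = 20 log₁₀(2.4434e-05) ≈ -92.24 dB
∠H = (0°) − (84.11° + 67.59°) = -151.70°

-92.2 dB, -151.7°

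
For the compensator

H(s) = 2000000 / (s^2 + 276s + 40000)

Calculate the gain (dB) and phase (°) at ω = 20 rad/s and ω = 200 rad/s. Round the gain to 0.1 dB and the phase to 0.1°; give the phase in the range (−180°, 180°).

ω = 20: 34.0 dB, -7.9°; ω = 200: 31.2 dB, -90.0°

At s = jω = j20:
quadratic: (j20)² + 276·j20 + 40000 = 39600 + j5520 → |·| ≈ 39983, ∠ ≈ 7.94°
|H| = 2000000 / 39983 ≈ 50.021
Gain = 20 log₁₀(50.021) ≈ 33.98 dB
∠H = 0.00° − 7.94° = -7.94°

At s = jω = j200:
quadratic: (j200)² + 276·j200 + 40000 = 0 + j55200 → |·| ≈ 55200, ∠ ≈ 90.00°
|H| = 2000000 / 55200 ≈ 36.232
Gain = 20 log₁₀(36.232) ≈ 31.18 dB
∠H = 0.00° − 90.00° = -90.00°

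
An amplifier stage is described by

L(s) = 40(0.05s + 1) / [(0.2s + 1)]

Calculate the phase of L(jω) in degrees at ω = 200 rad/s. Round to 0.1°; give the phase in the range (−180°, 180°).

-4.3°

At ω = 200 rad/s:
zero (1 + j200·0.05) = 1 + j10 → |·| ≈ 10.05, ∠ ≈ 84.29°
pole (1 + j200·0.2) = 1 + j40 → |·| ≈ 40.012, ∠ ≈ 88.57°
∠L = (84.29°) − (88.57°) = -4.28°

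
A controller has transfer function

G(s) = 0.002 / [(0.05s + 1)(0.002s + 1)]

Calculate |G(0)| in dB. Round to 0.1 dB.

-54.0 dB

G(0) = 0.002 · 1 / 1 = 0.002
20 log₁₀(0.002) ≈ -53.98 dB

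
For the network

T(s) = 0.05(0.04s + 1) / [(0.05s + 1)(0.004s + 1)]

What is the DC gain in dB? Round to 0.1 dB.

T(0) = 0.05 · 1 / 1 = 0.05
20 log₁₀(0.05) ≈ -26.02 dB

-26.0 dB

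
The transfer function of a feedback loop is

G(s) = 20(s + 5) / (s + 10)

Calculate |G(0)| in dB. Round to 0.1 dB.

G(0) = 20·5 / (10) = 10
20 log₁₀(10) ≈ 20.00 dB

20.0 dB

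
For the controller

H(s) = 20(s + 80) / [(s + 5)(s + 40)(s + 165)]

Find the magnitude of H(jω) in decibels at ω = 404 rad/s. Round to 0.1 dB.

At s = jω = j404:
zero (s+80): 80 + j404 → |·| = √(80²+404²) = √169616 ≈ 411.84, ∠ = arctan(404/80) ≈ 78.80°
pole (s+5): 5 + j404 → |·| = √(5²+404²) = √163241 ≈ 404.03, ∠ = arctan(404/5) ≈ 89.29°
pole (s+40): 40 + j404 → |·| = √(40²+404²) = √164816 ≈ 405.98, ∠ = arctan(404/40) ≈ 84.35°
pole (s+165): 165 + j404 → |·| = √(165²+404²) = √190441 ≈ 436.4, ∠ = arctan(404/165) ≈ 67.78°
|H| = 20 · 411.84 / 7.1582e+07 ≈ 0.00011507
Gain = 20 log₁₀(0.00011507) ≈ -78.78 dB

-78.8 dB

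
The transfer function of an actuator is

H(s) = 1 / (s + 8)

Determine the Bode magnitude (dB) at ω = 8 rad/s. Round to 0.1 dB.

Substitute s = j8:
Numerator: 1 = 1 + j0
Denominator: (j8) + 8 = 8 + j8
|N| = √(1² + 0²) ≈ 1, ∠N ≈ 0.00°
|D| = √(8² + 8²) ≈ 11.314, ∠D ≈ 45.00°
|H| = 1 / 11.314 ≈ 0.088386
Gain = 20 log₁₀(0.088386) ≈ -21.07 dB

-21.1 dB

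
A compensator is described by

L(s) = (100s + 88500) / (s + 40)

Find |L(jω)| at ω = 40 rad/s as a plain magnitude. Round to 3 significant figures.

Substitute s = j40:
Numerator: 100(j40) + 88500 = 88500 + j4000
Denominator: (j40) + 40 = 40 + j40
|N| = √(88500² + 4000²) ≈ 88590, ∠N ≈ 2.59°
|D| = √(40² + 40²) ≈ 56.569, ∠D ≈ 45.00°
|L| = 88590 / 56.569 ≈ 1566.1

1.57e+03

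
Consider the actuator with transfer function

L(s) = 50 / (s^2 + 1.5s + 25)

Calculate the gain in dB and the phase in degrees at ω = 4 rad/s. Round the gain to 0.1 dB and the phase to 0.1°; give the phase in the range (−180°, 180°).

At s = jω = j4:
quadratic: (j4)² + 1.5·j4 + 25 = 9 + j6 → |·| ≈ 10.817, ∠ ≈ 33.69°
|L| = 50 / 10.817 ≈ 4.6224
Gain = 20 log₁₀(4.6224) ≈ 13.30 dB
∠L = 0.00° − 33.69° = -33.69°

13.3 dB, -33.7°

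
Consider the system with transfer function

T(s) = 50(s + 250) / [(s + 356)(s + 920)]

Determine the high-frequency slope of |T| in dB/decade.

-20 dB/decade

Each pole contributes −20 dB/decade at high frequency; each zero contributes +20 dB/decade.
Net: 1 zero(s) − 2 pole(s) → -20 dB/decade.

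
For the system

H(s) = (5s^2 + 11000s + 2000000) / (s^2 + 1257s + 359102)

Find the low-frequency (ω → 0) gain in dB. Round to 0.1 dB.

H(0) = 2000000 / 359102 ≈ 5.5694
20 log₁₀(5.5694) ≈ 14.92 dB

14.9 dB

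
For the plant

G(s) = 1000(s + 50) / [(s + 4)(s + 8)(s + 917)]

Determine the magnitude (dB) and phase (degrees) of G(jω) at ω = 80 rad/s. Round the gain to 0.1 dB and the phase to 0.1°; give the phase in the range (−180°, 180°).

-36.0 dB, -118.4°

At s = jω = j80:
zero (s+50): 50 + j80 → |·| = √(50²+80²) = √8900 ≈ 94.34, ∠ = arctan(80/50) ≈ 57.99°
pole (s+4): 4 + j80 → |·| = √(4²+80²) = √6416 ≈ 80.1, ∠ = arctan(80/4) ≈ 87.14°
pole (s+8): 8 + j80 → |·| = √(8²+80²) = √6464 ≈ 80.399, ∠ = arctan(80/8) ≈ 84.29°
pole (s+917): 917 + j80 → |·| = √(917²+80²) = √847289 ≈ 920.48, ∠ = arctan(80/917) ≈ 4.99°
|G| = 1000 · 94.34 / 5.9279e+06 ≈ 0.015915
Gain = 20 log₁₀(0.015915) ≈ -35.96 dB
∠G = 57.99° − 176.42° = -118.43°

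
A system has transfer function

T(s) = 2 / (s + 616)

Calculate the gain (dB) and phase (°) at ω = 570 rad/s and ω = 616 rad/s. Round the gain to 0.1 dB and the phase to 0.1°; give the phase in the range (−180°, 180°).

At s = jω = j570:
pole (s+616): 616 + j570 → |·| = √(616²+570²) = √704356 ≈ 839.26, ∠ = arctan(570/616) ≈ 42.78°
|T| = 2 / 839.26 ≈ 0.0023831
Gain = 20 log₁₀(0.0023831) ≈ -52.46 dB
∠T = 0.00° − 42.78° = -42.78°

At s = jω = j616:
pole (s+616): 616 + j616 → |·| = √(616²+616²) = √758912 ≈ 871.16, ∠ = arctan(616/616) ≈ 45.00°
|T| = 2 / 871.16 ≈ 0.0022958
Gain = 20 log₁₀(0.0022958) ≈ -52.78 dB
∠T = 0.00° − 45.00° = -45.00°

ω = 570: -52.5 dB, -42.8°; ω = 616: -52.8 dB, -45.0°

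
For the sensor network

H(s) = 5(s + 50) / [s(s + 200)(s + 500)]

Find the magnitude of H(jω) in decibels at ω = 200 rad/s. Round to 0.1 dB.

-89.4 dB

At s = jω = j200:
zero (s+50): 50 + j200 → |·| = √(50²+200²) = √42500 ≈ 206.16, ∠ = arctan(200/50) ≈ 75.96°
pole (s+200): 200 + j200 → |·| = √(200²+200²) = √80000 ≈ 282.84, ∠ = arctan(200/200) ≈ 45.00°
pole (s+500): 500 + j200 → |·| = √(500²+200²) = √290000 ≈ 538.52, ∠ = arctan(200/500) ≈ 21.80°
pole at origin: |s| = 200, ∠ = 90.00° (in denominator)
|H| = 5 · 206.16 / 3.0463e+07 ≈ 3.3838e-05
Gain = 20 log₁₀(3.3838e-05) ≈ -89.41 dB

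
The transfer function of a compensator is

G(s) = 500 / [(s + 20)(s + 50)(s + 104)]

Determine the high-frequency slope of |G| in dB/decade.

Each pole contributes −20 dB/decade at high frequency; each zero contributes +20 dB/decade.
Net: 0 zero(s) − 3 pole(s) → -60 dB/decade.

-60 dB/decade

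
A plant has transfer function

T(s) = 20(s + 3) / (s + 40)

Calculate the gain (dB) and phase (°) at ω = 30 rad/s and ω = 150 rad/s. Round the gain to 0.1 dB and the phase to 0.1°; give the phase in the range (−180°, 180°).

ω = 30: 21.6 dB, 47.4°; ω = 150: 25.7 dB, 13.8°

At s = jω = j30:
zero (s+3): 3 + j30 → |·| = √(3²+30²) = √909 ≈ 30.15, ∠ = arctan(30/3) ≈ 84.29°
pole (s+40): 40 + j30 → |·| = √(40²+30²) = √2500 ≈ 50, ∠ = arctan(30/40) ≈ 36.87°
|T| = 20 · 30.15 / 50 ≈ 12.06
Gain = 20 log₁₀(12.06) ≈ 21.63 dB
∠T = 84.29° − 36.87° = 47.42°

At s = jω = j150:
zero (s+3): 3 + j150 → |·| = √(3²+150²) = √22509 ≈ 150.03, ∠ = arctan(150/3) ≈ 88.85°
pole (s+40): 40 + j150 → |·| = √(40²+150²) = √24100 ≈ 155.24, ∠ = arctan(150/40) ≈ 75.07°
|T| = 20 · 150.03 / 155.24 ≈ 19.329
Gain = 20 log₁₀(19.329) ≈ 25.72 dB
∠T = 88.85° − 75.07° = 13.78°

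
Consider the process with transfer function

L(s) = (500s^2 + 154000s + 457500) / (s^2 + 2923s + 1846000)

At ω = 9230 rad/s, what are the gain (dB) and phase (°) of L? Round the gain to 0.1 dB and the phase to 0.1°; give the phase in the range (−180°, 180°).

Substitute s = j9230:
Numerator: 500(j9230)^2 + 154000(j9230) + 457500 = -42595992500 + j1421420000
Denominator: (j9230)^2 + 2923(j9230) + 1846000 = -83346900 + j26979290
|N| = √(42595992500² + 1421420000²) ≈ 4.262e+10, ∠N ≈ 178.09°
|D| = √(83346900² + 26979290²) ≈ 8.7605e+07, ∠D ≈ 162.06°
|L| = 4.262e+10 / 8.7605e+07 ≈ 486.5
Gain = 20 log₁₀(486.5) ≈ 53.74 dB
∠L = 178.09° − 162.06° = 16.03°

53.7 dB, 16.0°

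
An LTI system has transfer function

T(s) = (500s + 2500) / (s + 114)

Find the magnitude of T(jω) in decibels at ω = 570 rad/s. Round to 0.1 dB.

53.8 dB

Substitute s = j570:
Numerator: 500(j570) + 2500 = 2500 + j285000
Denominator: (j570) + 114 = 114 + j570
|N| = √(2500² + 285000²) ≈ 2.8501e+05, ∠N ≈ 89.50°
|D| = √(114² + 570²) ≈ 581.29, ∠D ≈ 78.69°
|T| = 2.8501e+05 / 581.29 ≈ 490.31
Gain = 20 log₁₀(490.31) ≈ 53.81 dB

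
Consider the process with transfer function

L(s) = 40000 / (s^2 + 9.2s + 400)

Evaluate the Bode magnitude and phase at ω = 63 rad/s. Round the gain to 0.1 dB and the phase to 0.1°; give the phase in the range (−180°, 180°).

At s = jω = j63:
quadratic: (j63)² + 9.2·j63 + 400 = -3569 + j579.6 → |·| ≈ 3615.8, ∠ ≈ 170.78°
|L| = 40000 / 3615.8 ≈ 11.063
Gain = 20 log₁₀(11.063) ≈ 20.88 dB
∠L = 0.00° − 170.78° = -170.78°

20.9 dB, -170.8°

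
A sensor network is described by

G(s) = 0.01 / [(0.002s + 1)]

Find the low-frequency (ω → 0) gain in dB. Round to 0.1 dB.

-40.0 dB

G(0) = 0.01 · 1 / 1 = 0.01
20 log₁₀(0.01) ≈ -40.00 dB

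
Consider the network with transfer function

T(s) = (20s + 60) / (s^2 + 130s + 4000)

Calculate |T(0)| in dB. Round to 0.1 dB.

-36.5 dB

T(0) = 60 / 4000 = 0.015
20 log₁₀(0.015) ≈ -36.48 dB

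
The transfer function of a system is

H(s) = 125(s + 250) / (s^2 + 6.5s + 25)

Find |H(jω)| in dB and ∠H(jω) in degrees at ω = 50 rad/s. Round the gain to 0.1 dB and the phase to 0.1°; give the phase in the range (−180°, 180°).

At s = jω = j50:
zero (s+250): 250 + j50 → |·| = √(250²+50²) = √65000 ≈ 254.95, ∠ = arctan(50/250) ≈ 11.31°
quadratic: (j50)² + 6.5·j50 + 25 = -2475 + j325 → |·| ≈ 2496.2, ∠ ≈ 172.52°
|H| = 125 · 254.95 / 2496.2 ≈ 12.767
Gain = 20 log₁₀(12.767) ≈ 22.12 dB
∠H = 11.31° − 172.52° = -161.21°

22.1 dB, -161.2°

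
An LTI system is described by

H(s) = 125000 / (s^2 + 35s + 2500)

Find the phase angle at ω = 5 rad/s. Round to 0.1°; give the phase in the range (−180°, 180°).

-4.0°

At s = jω = j5:
quadratic: (j5)² + 35·j5 + 2500 = 2475 + j175 → |·| ≈ 2481.2, ∠ ≈ 4.04°
∠H = 0.00° − 4.04° = -4.04°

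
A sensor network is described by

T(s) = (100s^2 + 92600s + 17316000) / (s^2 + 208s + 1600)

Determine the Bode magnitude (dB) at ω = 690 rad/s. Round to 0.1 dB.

43.1 dB

Substitute s = j690:
Numerator: 100(j690)^2 + 92600(j690) + 17316000 = -30294000 + j63894000
Denominator: (j690)^2 + 208(j690) + 1600 = -474500 + j143520
|N| = √(30294000² + 63894000²) ≈ 7.0712e+07, ∠N ≈ 115.37°
|D| = √(474500² + 143520²) ≈ 4.9573e+05, ∠D ≈ 163.17°
|T| = 7.0712e+07 / 4.9573e+05 ≈ 142.64
Gain = 20 log₁₀(142.64) ≈ 43.08 dB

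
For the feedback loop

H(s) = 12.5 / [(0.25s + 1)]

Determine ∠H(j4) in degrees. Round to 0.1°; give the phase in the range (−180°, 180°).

-45.0°

At ω = 4 rad/s:
pole (1 + j4·0.25) = 1 + j1 → |·| ≈ 1.4142, ∠ ≈ 45.00°
∠H = (0°) − (45.00°) = -45.00°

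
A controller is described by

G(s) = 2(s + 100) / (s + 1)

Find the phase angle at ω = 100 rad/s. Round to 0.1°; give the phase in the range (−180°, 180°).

-44.4°

At s = jω = j100:
zero (s+100): 100 + j100 → |·| = √(100²+100²) = √20000 ≈ 141.42, ∠ = arctan(100/100) ≈ 45.00°
pole (s+1): 1 + j100 → |·| = √(1²+100²) = √10001 ≈ 100, ∠ = arctan(100/1) ≈ 89.43°
∠G = 45.00° − 89.43° = -44.43°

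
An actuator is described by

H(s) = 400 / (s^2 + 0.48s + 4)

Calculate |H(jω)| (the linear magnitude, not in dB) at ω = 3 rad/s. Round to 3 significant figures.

At s = jω = j3:
quadratic: (j3)² + 0.48·j3 + 4 = -5 + j1.44 → |·| ≈ 5.2032, ∠ ≈ 163.93°
|H| = 400 / 5.2032 ≈ 76.876

76.9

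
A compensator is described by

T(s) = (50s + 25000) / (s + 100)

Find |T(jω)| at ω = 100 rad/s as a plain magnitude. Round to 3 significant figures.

Substitute s = j100:
Numerator: 50(j100) + 25000 = 25000 + j5000
Denominator: (j100) + 100 = 100 + j100
|N| = √(25000² + 5000²) ≈ 25495, ∠N ≈ 11.31°
|D| = √(100² + 100²) ≈ 141.42, ∠D ≈ 45.00°
|T| = 25495 / 141.42 ≈ 180.28

180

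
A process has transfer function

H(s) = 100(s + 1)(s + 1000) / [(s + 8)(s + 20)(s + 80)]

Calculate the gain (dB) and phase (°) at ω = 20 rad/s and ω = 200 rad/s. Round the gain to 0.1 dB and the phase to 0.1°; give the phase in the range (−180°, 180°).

ω = 20: 32.0 dB, -39.0°; ω = 200: 7.4 dB, -139.2°

At s = jω = j20:
zero (s+1): 1 + j20 → |·| = √(1²+20²) = √401 ≈ 20.025, ∠ = arctan(20/1) ≈ 87.14°
zero (s+1000): 1000 + j20 → |·| = √(1000²+20²) = √1000400 ≈ 1000.2, ∠ = arctan(20/1000) ≈ 1.15°
pole (s+8): 8 + j20 → |·| = √(8²+20²) = √464 ≈ 21.541, ∠ = arctan(20/8) ≈ 68.20°
pole (s+20): 20 + j20 → |·| = √(20²+20²) = √800 ≈ 28.284, ∠ = arctan(20/20) ≈ 45.00°
pole (s+80): 80 + j20 → |·| = √(80²+20²) = √6800 ≈ 82.462, ∠ = arctan(20/80) ≈ 14.04°
|H| = 100 · 20029 / 50241 ≈ 39.866
Gain = 20 log₁₀(39.866) ≈ 32.01 dB
∠H = 88.29° − 127.24° = -38.95°

At s = jω = j200:
zero (s+1): 1 + j200 → |·| = √(1²+200²) = √40001 ≈ 200, ∠ = arctan(200/1) ≈ 89.71°
zero (s+1000): 1000 + j200 → |·| = √(1000²+200²) = √1040000 ≈ 1019.8, ∠ = arctan(200/1000) ≈ 11.31°
pole (s+8): 8 + j200 → |·| = √(8²+200²) = √40064 ≈ 200.16, ∠ = arctan(200/8) ≈ 87.71°
pole (s+20): 20 + j200 → |·| = √(20²+200²) = √40400 ≈ 201, ∠ = arctan(200/20) ≈ 84.29°
pole (s+80): 80 + j200 → |·| = √(80²+200²) = √46400 ≈ 215.41, ∠ = arctan(200/80) ≈ 68.20°
|H| = 100 · 2.0396e+05 / 8.6664e+06 ≈ 2.3535
Gain = 20 log₁₀(2.3535) ≈ 7.43 dB
∠H = 101.02° − 240.20° = -139.18°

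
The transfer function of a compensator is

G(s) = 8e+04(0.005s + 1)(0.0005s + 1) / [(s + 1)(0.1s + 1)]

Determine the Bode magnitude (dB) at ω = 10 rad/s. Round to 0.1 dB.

75.0 dB

At ω = 10 rad/s:
zero (1 + j10·0.005) = 1 + j0.05 → |·| ≈ 1.0012, ∠ ≈ 2.86°
zero (1 + j10·0.0005) = 1 + j0.005 → |·| ≈ 1, ∠ ≈ 0.29°
pole (1 + j10·1) = 1 + j10 → |·| ≈ 10.05, ∠ ≈ 84.29°
pole (1 + j10·0.1) = 1 + j1 → |·| ≈ 1.4142, ∠ ≈ 45.00°
|G| = 8e+04 · 1.0012 · 1 / (10.05 · 1.4142) ≈ 5635.5
Gain = 20 log₁₀(5635.5) ≈ 75.02 dB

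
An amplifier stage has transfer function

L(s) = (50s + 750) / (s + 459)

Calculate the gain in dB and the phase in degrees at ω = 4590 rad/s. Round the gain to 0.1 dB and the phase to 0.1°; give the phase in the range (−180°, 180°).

33.9 dB, 5.5°

Substitute s = j4590:
Numerator: 50(j4590) + 750 = 750 + j229500
Denominator: (j4590) + 459 = 459 + j4590
|N| = √(750² + 229500²) ≈ 2.295e+05, ∠N ≈ 89.81°
|D| = √(459² + 4590²) ≈ 4612.9, ∠D ≈ 84.29°
|L| = 2.295e+05 / 4612.9 ≈ 49.752
Gain = 20 log₁₀(49.752) ≈ 33.94 dB
∠L = 89.81° − 84.29° = 5.52°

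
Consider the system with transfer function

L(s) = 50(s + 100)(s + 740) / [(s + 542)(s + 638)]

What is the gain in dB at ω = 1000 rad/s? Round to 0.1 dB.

33.3 dB

At s = jω = j1000:
zero (s+100): 100 + j1000 → |·| = √(100²+1000²) = √1010000 ≈ 1005, ∠ = arctan(1000/100) ≈ 84.29°
zero (s+740): 740 + j1000 → |·| = √(740²+1000²) = √1547600 ≈ 1244, ∠ = arctan(1000/740) ≈ 53.50°
pole (s+542): 542 + j1000 → |·| = √(542²+1000²) = √1293764 ≈ 1137.4, ∠ = arctan(1000/542) ≈ 61.54°
pole (s+638): 638 + j1000 → |·| = √(638²+1000²) = √1407044 ≈ 1186.2, ∠ = arctan(1000/638) ≈ 57.46°
|L| = 50 · 1.2502e+06 / 1.3492e+06 ≈ 46.331
Gain = 20 log₁₀(46.331) ≈ 33.32 dB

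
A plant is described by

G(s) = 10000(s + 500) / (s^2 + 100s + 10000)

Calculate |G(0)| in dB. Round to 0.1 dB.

54.0 dB

G(0) = 10000·500 / 10000 = 500
20 log₁₀(500) ≈ 53.98 dB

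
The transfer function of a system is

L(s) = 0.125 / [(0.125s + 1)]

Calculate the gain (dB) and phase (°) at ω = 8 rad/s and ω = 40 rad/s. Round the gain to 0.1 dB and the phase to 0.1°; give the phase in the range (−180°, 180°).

ω = 8: -21.1 dB, -45.0°; ω = 40: -32.2 dB, -78.7°

At ω = 8 rad/s:
pole (1 + j8·0.125) = 1 + j1 → |·| ≈ 1.4142, ∠ ≈ 45.00°
|L| = 0.125 · 1 / (1.4142) ≈ 0.088389
Gain = 20 log₁₀(0.088389) ≈ -21.07 dB
∠L = (0°) − (45.00°) = -45.00°

At ω = 40 rad/s:
pole (1 + j40·0.125) = 1 + j5 → |·| ≈ 5.099, ∠ ≈ 78.69°
|L| = 0.125 · 1 / (5.099) ≈ 0.024515
Gain = 20 log₁₀(0.024515) ≈ -32.21 dB
∠L = (0°) − (78.69°) = -78.69°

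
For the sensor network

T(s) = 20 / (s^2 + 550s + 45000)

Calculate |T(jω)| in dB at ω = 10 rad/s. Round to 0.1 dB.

Substitute s = j10:
Numerator: 20 = 20 + j0
Denominator: (j10)^2 + 550(j10) + 45000 = 44900 + j5500
|N| = √(20² + 0²) ≈ 20, ∠N ≈ 0.00°
|D| = √(44900² + 5500²) ≈ 45236, ∠D ≈ 6.98°
|T| = 20 / 45236 ≈ 0.00044213
Gain = 20 log₁₀(0.00044213) ≈ -67.09 dB

-67.1 dB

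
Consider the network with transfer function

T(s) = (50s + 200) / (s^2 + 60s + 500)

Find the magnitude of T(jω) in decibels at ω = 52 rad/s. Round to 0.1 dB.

-3.3 dB

Substitute s = j52:
Numerator: 50(j52) + 200 = 200 + j2600
Denominator: (j52)^2 + 60(j52) + 500 = -2204 + j3120
|N| = √(200² + 2600²) ≈ 2607.7, ∠N ≈ 85.60°
|D| = √(2204² + 3120²) ≈ 3819.9, ∠D ≈ 125.24°
|T| = 2607.7 / 3819.9 ≈ 0.68266
Gain = 20 log₁₀(0.68266) ≈ -3.32 dB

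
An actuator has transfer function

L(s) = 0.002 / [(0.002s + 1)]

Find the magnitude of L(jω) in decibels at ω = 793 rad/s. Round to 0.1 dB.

At ω = 793 rad/s:
pole (1 + j793·0.002) = 1 + j1.586 → |·| ≈ 1.8749, ∠ ≈ 57.77°
|L| = 0.002 · 1 / (1.8749) ≈ 0.0010667
Gain = 20 log₁₀(0.0010667) ≈ -59.44 dB

-59.4 dB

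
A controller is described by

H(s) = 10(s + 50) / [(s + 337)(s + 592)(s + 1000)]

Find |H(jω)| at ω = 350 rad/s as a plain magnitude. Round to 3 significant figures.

At s = jω = j350:
zero (s+50): 50 + j350 → |·| = √(50²+350²) = √125000 ≈ 353.55, ∠ = arctan(350/50) ≈ 81.87°
pole (s+337): 337 + j350 → |·| = √(337²+350²) = √236069 ≈ 485.87, ∠ = arctan(350/337) ≈ 46.08°
pole (s+592): 592 + j350 → |·| = √(592²+350²) = √472964 ≈ 687.72, ∠ = arctan(350/592) ≈ 30.59°
pole (s+1000): 1000 + j350 → |·| = √(1000²+350²) = √1122500 ≈ 1059.5, ∠ = arctan(350/1000) ≈ 19.29°
|H| = 10 · 353.55 / 3.5402e+08 ≈ 9.9867e-06

9.99e-06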